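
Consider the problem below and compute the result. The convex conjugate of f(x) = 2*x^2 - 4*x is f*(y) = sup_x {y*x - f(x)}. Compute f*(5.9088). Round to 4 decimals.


f*(y) = sup_x {y*x - a*x^2 - b*x} = sup_x {(y-b)*x - a*x^2}
FOC: (y - b) - 2a*x = 0 => x* = (y - b)/(2a)
x* = (5.9088 + 4)/(2*2) = 2.4772
f*(5.9088) = (y-b)^2/(4a) = (5.9088 + 4)^2/(4*2)
= 98.1843/8 = 12.273


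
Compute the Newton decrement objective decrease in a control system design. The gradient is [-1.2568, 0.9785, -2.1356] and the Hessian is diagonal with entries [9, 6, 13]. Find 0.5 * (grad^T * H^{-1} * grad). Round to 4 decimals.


Step 1: H is diagonal, so H^(-1) * g = [-0.1396, 0.1631, -0.1643].
Step 2: g^T H^(-1) g = sum_i g_i^2 / H_ii
  = (-1.2568)^2/9 + (0.9785)^2/6 + (-2.1356)^2/13
  = 0.1755 + 0.1596 + 0.3508 = 0.6859
Step 3: Objective decrease = 0.5 * g^T H^(-1) g = 0.343


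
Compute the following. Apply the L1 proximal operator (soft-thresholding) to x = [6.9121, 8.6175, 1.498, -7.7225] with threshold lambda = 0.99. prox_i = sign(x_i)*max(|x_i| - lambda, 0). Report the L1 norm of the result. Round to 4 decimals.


Soft-thresholding with lambda = 0.99:
prox(6.9121) = sign(6.9121)*max(|6.9121| - 0.99, 0) = 5.9221
prox(8.6175) = sign(8.6175)*max(|8.6175| - 0.99, 0) = 7.6275
prox(1.498) = sign(1.498)*max(|1.498| - 0.99, 0) = 0.508
prox(-7.7225) = sign(-7.7225)*max(|-7.7225| - 0.99, 0) = -6.7325
prox(x) = [5.9221, 7.6275, 0.508, -6.7325]
||prox(x)||_1 = 5.9221 + 7.6275 + 0.508 + 6.7325 = 20.7901


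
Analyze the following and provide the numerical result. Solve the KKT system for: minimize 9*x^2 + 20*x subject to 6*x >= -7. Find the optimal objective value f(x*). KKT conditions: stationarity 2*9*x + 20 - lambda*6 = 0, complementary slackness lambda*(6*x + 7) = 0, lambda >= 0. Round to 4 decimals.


Step 1: Try lambda = 0 (constraint inactive).
Stationarity: 2*9*x + 20 = 0
x* = -20/(2*9) = -10/9 = -1.1111 (rounded; the exact value -10/9 is used below)
Check constraint: 6*-1.1111 = -6.6666 >= -7 -- satisfied.
Step 2: Compute optimal value.
f(x*) = 9*(-10/9)^2 + 20*(-10/9) = -11.1111


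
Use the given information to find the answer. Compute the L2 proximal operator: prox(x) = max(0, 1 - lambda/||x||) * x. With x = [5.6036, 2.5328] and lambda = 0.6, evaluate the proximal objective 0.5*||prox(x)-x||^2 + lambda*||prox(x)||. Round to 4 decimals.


Step 1: Compute ||x||.
||x|| = 6.1494
Step 2: Compute scaling factor.
scale = max(0, 1 - 0.6/6.1494) = 0.9024
Step 3: prox(x) = [5.0569, 2.2857]
||prox(x)|| = 5.5494
Step 4: Proximal objective.
0.5*||prox-x||^2 = 0.18
lambda*||prox|| = 3.3296
Total = 3.5097


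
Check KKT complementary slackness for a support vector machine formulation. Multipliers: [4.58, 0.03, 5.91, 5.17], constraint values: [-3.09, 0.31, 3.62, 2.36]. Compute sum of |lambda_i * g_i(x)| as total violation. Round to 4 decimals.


KKT complementary slackness check:
lambda_1 * g_1 = 4.58 * -3.09 = -14.1522
lambda_2 * g_2 = 0.03 * 0.31 = 0.0093
lambda_3 * g_3 = 5.91 * 3.62 = 21.3942
lambda_4 * g_4 = 5.17 * 2.36 = 12.2012
Total violation = 14.1522 + 0.0093 + 21.3942 + 12.2012 = 47.7569


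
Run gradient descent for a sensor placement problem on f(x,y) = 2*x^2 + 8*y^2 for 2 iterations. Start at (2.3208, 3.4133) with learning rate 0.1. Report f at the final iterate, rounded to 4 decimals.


Gradient descent on f(x,y) = 2*x^2 + 8*y^2.
Starting point: (2.3208, 3.4133), alpha = 0.1
Step 1: grad_x = 2*2*2.3208 = 9.2832, grad_y = 2*8*3.4133 = 54.6128
  x_1 = 2.3208 - 0.1*9.2832 = 1.3925
  y_1 = 3.4133 - 0.1*54.6128 = -2.048
Step 2: grad_x = 2*2*1.3925 = 5.5699, grad_y = 2*8*-2.048 = -32.7677
  x_2 = 1.3925 - 0.1*5.5699 = 0.8355
  y_2 = -2.048 - 0.1*-32.7677 = 1.2288
f(0.8355, 1.2288) = 2*0.8355^2 + 8*1.2288^2 = 13.4754


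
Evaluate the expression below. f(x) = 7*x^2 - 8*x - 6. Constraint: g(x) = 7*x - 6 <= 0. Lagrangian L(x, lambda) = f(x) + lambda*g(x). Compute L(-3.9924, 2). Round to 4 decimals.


Step 1: Evaluate f(x).
f(-3.9924) = 7*(-3.9924)^2 - 8*(-3.9924) - 6 = 137.514
Step 2: Evaluate g(x).
g(-3.9924) = 7*-3.9924 - 6 = -33.9468
Step 3: Compute Lagrangian.
L = 137.514 + 2*-33.9468 = 69.6204


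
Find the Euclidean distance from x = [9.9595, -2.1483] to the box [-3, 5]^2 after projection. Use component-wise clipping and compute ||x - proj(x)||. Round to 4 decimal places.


Project each component onto [-3, 5].
clip(9.9595) = 5.0, clip(-2.1483) = -2.1483
Projection = [5.0, -2.1483]
Squared diffs: [24.5966, 0.0]
Distance = sqrt(24.5966) = 4.9595


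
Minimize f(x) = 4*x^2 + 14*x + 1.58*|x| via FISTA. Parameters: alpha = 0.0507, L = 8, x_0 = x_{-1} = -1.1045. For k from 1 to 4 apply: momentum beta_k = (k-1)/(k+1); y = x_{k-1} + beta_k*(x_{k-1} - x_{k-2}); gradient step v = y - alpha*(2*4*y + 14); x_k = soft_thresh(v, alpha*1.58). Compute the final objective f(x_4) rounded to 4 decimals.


FISTA on f(x) = 4*x^2 + 14*x + 1.58*|x|
L = 8, alpha = 0.0507
Iteration 1: beta = 0.0, y = -1.1045 + 0.0*(-1.1045 + 1.1045) = -1.1045
  grad(y) = 5.164, v = y - alpha*grad = -1.3663
  prox(v) = soft_thresh(-1.3663, 0.0801) = -1.2862
Iteration 2: beta = 0.3333, y = -1.2862 + 0.3333*(-1.2862 + 1.1045) = -1.3468
  grad(y) = 3.2258, v = y - alpha*grad = -1.5103
  prox(v) = soft_thresh(-1.5103, 0.0801) = -1.4302
Iteration 3: beta = 0.5, y = -1.4302 + 0.5*(-1.4302 + 1.2862) = -1.5022
  grad(y) = 1.9822, v = y - alpha*grad = -1.6027
  prox(v) = soft_thresh(-1.6027, 0.0801) = -1.5226
Iteration 4: beta = 0.6, y = -1.5226 + 0.6*(-1.5226 + 1.4302) = -1.5781
  grad(y) = 1.3756, v = y - alpha*grad = -1.6478
  prox(v) = soft_thresh(-1.6478, 0.0801) = -1.5677
f(x_4) = 4*(-1.5677)^2 + 14*(-1.5677) + 1.58*|-1.5677| = -9.6401


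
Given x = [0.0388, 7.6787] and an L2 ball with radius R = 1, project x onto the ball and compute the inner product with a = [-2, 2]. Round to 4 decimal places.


Step 1: Compute ||x|| (intermediates to 6 decimals).
||x|| = sqrt(0.0388^2 + 7.6787^2) = 7.678798
Step 2: Project.
Since ||x|| > R, scale = R/||x|| = 1/7.678798 = 0.130229, proj(x) = scale * x
proj(x) = [0.005053, 0.999989]
Step 3: Dot product.
a^T * proj(x) = -2*0.005053 + 2*0.999989 = 1.9899


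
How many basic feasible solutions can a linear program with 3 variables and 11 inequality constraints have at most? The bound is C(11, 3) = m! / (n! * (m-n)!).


Each vertex corresponds to some choice of n active constraints out of m, so the number of vertices is at most C(m, n) = m! / (n!(m-n)!).
m = 11, n = 3
Numerator: 11 * 10 * 9
Denominator: 3! = 6
C(11, 3) = 165


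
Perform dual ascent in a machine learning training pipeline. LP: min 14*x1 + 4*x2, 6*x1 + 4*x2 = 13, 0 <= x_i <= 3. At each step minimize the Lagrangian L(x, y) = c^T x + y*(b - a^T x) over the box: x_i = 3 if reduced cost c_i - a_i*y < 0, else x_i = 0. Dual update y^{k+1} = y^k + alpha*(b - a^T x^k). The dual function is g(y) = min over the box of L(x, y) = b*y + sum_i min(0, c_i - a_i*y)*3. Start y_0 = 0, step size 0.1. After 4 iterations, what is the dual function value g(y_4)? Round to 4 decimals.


Dual ascent for LP: min 14*x1 + 4*x2, 6*x1 + 4*x2 = 13, 0 <= x_i <= 3
Step 1: y^k = 0.0, reduced costs: (14.0, 4.0)
  x^k = (0.0, 0.0), subgradient = b - a^T x = 13.0
  y^{k+1} = 0.0 + 0.1*13.0 = 1.3
Step 2: y^k = 1.3, reduced costs: (6.2, -1.2)
  x^k = (0.0, 3.0), subgradient = b - a^T x = 1.0
  y^{k+1} = 1.3 + 0.1*1.0 = 1.4
Step 3: y^k = 1.4, reduced costs: (5.6, -1.6)
  x^k = (0.0, 3.0), subgradient = b - a^T x = 1.0
  y^{k+1} = 1.4 + 0.1*1.0 = 1.5
Step 4: y^k = 1.5, reduced costs: (5.0, -2.0)
  x^k = (0.0, 3.0), subgradient = b - a^T x = 1.0
  y^{k+1} = 1.5 + 0.1*1.0 = 1.6
Dual objective at y_4 = 1.6: reduced costs (4.4, -2.4), box minimizer x = (0.0, 3.0)
g(y_4) = b*y + (c1 - a1*y)*x1 + (c2 - a2*y)*x2 = 13*1.6 + 4.4*0.0 + (-2.4)*3.0 = 20.8 + 0.0 - 7.2 = 13.6


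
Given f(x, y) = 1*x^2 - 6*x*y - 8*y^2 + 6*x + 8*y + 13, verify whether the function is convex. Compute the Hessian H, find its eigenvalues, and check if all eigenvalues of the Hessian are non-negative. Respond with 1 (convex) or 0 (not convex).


The Hessian of f(x,y) = 1*x^2 - 6*x*y - 8*y^2 + 6*x + 8*y + 13 is:
H = [[2, -6], [-6, -16]]
Trace = 2 - 16 = -14
Determinant = 2*-16 - (-6)^2 = -68
Discriminant = (-14)^2 - 4*-68 = 468.0
Eigenvalues: lambda_1 = -17.8167, lambda_2 = 3.8167
The function is not convex.

0


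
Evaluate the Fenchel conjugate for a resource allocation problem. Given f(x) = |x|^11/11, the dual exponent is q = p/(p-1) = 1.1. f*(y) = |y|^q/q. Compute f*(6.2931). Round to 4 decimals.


The conjugate exponent q satisfies 1/p + 1/q = 1.
p = 11, so q = 11/(11 - 1) = 1.1
|y|^q = 6.2931^1.1 = 7.564
f*(6.2931) = 7.564 / 1.1 = 6.8764


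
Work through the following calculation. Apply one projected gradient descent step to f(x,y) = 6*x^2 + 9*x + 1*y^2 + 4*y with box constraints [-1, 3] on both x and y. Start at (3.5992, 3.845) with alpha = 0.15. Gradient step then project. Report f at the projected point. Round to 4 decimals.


Step 1: Compute gradient at (3.5992, 3.845).
grad_x = 2*6*3.5992 + 9 = 52.1904
grad_y = 2*1*3.845 + 4 = 11.69
Step 2: Gradient step.
x_raw = 3.5992 - 0.15*52.1904 = -4.2294
y_raw = 3.845 - 0.15*11.69 = 2.0915
Step 3: Project onto [-1, 3].
x_proj = clip(-4.2294) = -1.0
y_proj = clip(2.0915) = 2.0915
Step 4: Evaluate f.
f(-1.0, 2.0915) = 9.7404


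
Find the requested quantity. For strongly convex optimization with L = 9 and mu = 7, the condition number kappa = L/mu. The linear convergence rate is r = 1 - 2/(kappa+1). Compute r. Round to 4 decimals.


Step 1: Compute the condition number.
kappa = L/mu = 9/7 = 1.2857
Step 2: Compute the convergence rate.
r = 1 - 2/(kappa + 1) = 1 - 2*mu/(L + mu) = (L - mu)/(L + mu) = 2/16 = 0.125


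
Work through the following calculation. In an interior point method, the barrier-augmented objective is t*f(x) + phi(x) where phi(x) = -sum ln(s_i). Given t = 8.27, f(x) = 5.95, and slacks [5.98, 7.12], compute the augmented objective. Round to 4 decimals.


Step 1: Compute log-barrier.
ln values: [1.7884, 1.9629]
phi = -(1.7884 + 1.9629) = -3.7513
Step 2: Compute augmented objective.
t*f(x) = 8.27*5.95 = 49.2065
Total = 49.2065 - 3.7513 = 45.4552


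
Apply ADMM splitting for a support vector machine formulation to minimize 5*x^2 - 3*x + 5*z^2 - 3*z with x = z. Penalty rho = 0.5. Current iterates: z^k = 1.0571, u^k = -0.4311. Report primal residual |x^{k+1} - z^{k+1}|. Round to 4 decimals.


ADMM iteration with rho = 0.5, z^k = 1.0571, u^k = -0.4311
Step 1: x-update.
Minimize 5*x^2 - 3*x + (0.5/2)*(x - 1.0571 - 0.4311)^2
FOC: (2*5 + 0.5)*x = 3 + 0.5*(1.0571 + 0.4311)
x^{k+1} = 0.3566
Step 2: z-update.
Minimize 5*z^2 - 3*z + (0.5/2)*(0.3566 - z - 0.4311)^2
FOC: (2*5 + 0.5)*z = 3 + 0.5*(0.3566 - 0.4311)
z^{k+1} = 0.2822
Step 3: u-update.
u^{k+1} = -0.4311 + 0.3566 - 0.2822 = -0.3567
Step 4: Primal residual = |0.3566 - 0.2822| = 0.0744


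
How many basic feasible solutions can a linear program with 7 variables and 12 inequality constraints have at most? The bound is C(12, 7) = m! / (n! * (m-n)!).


Each vertex corresponds to some choice of n active constraints out of m, so the number of vertices is at most C(m, n) = m! / (n!(m-n)!).
m = 12, n = 7
Numerator: 12 * 11 * 10 * 9 * 8 * 7 * 6
Denominator: 7! = 5040
C(12, 7) = 792


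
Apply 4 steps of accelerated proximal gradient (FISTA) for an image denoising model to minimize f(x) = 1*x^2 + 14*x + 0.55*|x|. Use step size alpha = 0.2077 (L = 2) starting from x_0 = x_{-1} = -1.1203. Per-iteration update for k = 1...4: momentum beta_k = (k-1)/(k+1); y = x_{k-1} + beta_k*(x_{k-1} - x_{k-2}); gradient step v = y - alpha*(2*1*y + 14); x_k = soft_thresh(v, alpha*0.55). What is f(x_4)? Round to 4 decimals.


FISTA on f(x) = 1*x^2 + 14*x + 0.55*|x|
L = 2, alpha = 0.2077
Iteration 1: beta = 0.0, y = -1.1203 + 0.0*(-1.1203 + 1.1203) = -1.1203
  grad(y) = 11.7594, v = y - alpha*grad = -3.5627
  prox(v) = soft_thresh(-3.5627, 0.1142) = -3.4485
Iteration 2: beta = 0.3333, y = -3.4485 + 0.3333*(-3.4485 + 1.1203) = -4.2246
  grad(y) = 5.5509, v = y - alpha*grad = -5.3775
  prox(v) = soft_thresh(-5.3775, 0.1142) = -5.2632
Iteration 3: beta = 0.5, y = -5.2632 + 0.5*(-5.2632 + 3.4485) = -6.1706
  grad(y) = 1.6588, v = y - alpha*grad = -6.5151
  prox(v) = soft_thresh(-6.5151, 0.1142) = -6.4009
Iteration 4: beta = 0.6, y = -6.4009 + 0.6*(-6.4009 + 5.2632) = -7.0835
  grad(y) = -0.167, v = y - alpha*grad = -7.0488
  prox(v) = soft_thresh(-7.0488, 0.1142) = -6.9346
f(x_4) = 1*(-6.9346)^2 + 14*(-6.9346) + 0.55*|-6.9346| = -45.1817


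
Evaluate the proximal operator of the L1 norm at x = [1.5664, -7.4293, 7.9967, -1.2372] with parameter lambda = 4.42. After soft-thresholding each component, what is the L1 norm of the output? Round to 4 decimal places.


Soft-thresholding with lambda = 4.42:
prox(1.5664) = sign(1.5664)*max(|1.5664| - 4.42, 0) = 0.0
prox(-7.4293) = sign(-7.4293)*max(|-7.4293| - 4.42, 0) = -3.0093
prox(7.9967) = sign(7.9967)*max(|7.9967| - 4.42, 0) = 3.5767
prox(-1.2372) = sign(-1.2372)*max(|-1.2372| - 4.42, 0) = 0.0
prox(x) = [0.0, -3.0093, 3.5767, 0.0]
||prox(x)||_1 = 0.0 + 3.0093 + 3.5767 + 0.0 = 6.586


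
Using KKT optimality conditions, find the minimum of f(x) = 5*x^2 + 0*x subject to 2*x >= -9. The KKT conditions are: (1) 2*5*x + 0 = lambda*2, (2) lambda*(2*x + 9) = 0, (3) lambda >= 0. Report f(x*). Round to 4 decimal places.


Step 1: Try lambda = 0 (constraint inactive).
Stationarity: 2*5*x + 0 = 0
x* = 0/(2*5) = 0.0
Check constraint: 2*0.0 = 0.0 >= -9 -- satisfied.
Step 2: Compute optimal value.
f(x*) = 5*0.0^2 + 0*0.0 = 0.0


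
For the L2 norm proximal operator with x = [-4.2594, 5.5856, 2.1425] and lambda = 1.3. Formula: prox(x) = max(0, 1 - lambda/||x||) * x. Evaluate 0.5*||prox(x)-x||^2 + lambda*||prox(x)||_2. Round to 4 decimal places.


Step 1: Compute ||x||.
||x|| = 7.3438
Step 2: Compute scaling factor.
scale = max(0, 1 - 1.3/7.3438) = 0.823
Step 3: prox(x) = [-3.5054, 4.5968, 1.7632]
||prox(x)|| = 6.0438
Step 4: Proximal objective.
0.5*||prox-x||^2 = 0.845
lambda*||prox|| = 7.8569
Total = 8.702


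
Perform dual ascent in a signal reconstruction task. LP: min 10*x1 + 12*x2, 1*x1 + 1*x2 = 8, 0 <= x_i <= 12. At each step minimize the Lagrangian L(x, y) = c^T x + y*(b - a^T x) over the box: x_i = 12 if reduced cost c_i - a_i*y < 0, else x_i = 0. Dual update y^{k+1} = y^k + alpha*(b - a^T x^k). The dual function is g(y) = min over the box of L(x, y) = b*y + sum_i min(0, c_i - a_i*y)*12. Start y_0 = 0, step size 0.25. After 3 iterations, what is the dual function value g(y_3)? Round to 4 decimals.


Dual ascent for LP: min 10*x1 + 12*x2, 1*x1 + 1*x2 = 8, 0 <= x_i <= 12
Step 1: y^k = 0.0, reduced costs: (10.0, 12.0)
  x^k = (0.0, 0.0), subgradient = b - a^T x = 8.0
  y^{k+1} = 0.0 + 0.25*8.0 = 2.0
Step 2: y^k = 2.0, reduced costs: (8.0, 10.0)
  x^k = (0.0, 0.0), subgradient = b - a^T x = 8.0
  y^{k+1} = 2.0 + 0.25*8.0 = 4.0
Step 3: y^k = 4.0, reduced costs: (6.0, 8.0)
  x^k = (0.0, 0.0), subgradient = b - a^T x = 8.0
  y^{k+1} = 4.0 + 0.25*8.0 = 6.0
Dual objective at y_3 = 6.0: reduced costs (4.0, 6.0), box minimizer x = (0.0, 0.0)
g(y_3) = b*y + (c1 - a1*y)*x1 + (c2 - a2*y)*x2 = 8*6.0 + 4.0*0.0 + 6.0*0.0 = 48.0 + 0.0 + 0.0 = 48.0


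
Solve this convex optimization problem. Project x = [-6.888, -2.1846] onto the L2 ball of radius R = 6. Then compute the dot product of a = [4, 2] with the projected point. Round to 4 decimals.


Step 1: Compute ||x|| (intermediates to 6 decimals).
||x|| = sqrt((-6.888)^2 + (-2.1846)^2) = 7.226135
Step 2: Project.
Since ||x|| > R, scale = R/||x|| = 6/7.226135 = 0.830319, proj(x) = scale * x
proj(x) = [-5.719237, -1.813915]
Step 3: Dot product.
a^T * proj(x) = 4*(-5.719237) + 2*(-1.813915) = -26.5048


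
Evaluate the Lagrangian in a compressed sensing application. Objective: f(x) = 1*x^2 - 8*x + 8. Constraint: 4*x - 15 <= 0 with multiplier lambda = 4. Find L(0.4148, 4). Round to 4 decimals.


Step 1: Evaluate f(x).
f(0.4148) = 1*0.4148^2 - 8*0.4148 + 8 = 4.8537
Step 2: Evaluate g(x).
g(0.4148) = 4*0.4148 - 15 = -13.3408
Step 3: Compute Lagrangian.
L = 4.8537 + 4*-13.3408 = -48.5095


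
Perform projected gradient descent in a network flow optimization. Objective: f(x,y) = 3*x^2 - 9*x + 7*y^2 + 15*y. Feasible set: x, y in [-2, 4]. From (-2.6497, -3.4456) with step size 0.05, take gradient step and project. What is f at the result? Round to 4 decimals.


Step 1: Compute gradient at (-2.6497, -3.4456).
grad_x = 2*3*-2.6497 - 9 = -24.8982
grad_y = 2*7*-3.4456 + 15 = -33.2384
Step 2: Gradient step.
x_raw = -2.6497 - 0.05*-24.8982 = -1.4048
y_raw = -3.4456 - 0.05*-33.2384 = -1.7837
Step 3: Project onto [-2, 4].
x_proj = clip(-1.4048) = -1.4048
y_proj = clip(-1.7837) = -1.7837
Step 4: Evaluate f.
f(-1.4048, -1.7837) = 14.0788


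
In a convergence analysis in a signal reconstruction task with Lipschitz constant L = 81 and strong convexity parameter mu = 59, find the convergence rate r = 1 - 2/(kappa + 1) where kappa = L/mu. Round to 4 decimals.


Step 1: Compute the condition number.
kappa = L/mu = 81/59 = 1.3729
Step 2: Compute the convergence rate.
r = 1 - 2/(kappa + 1) = 1 - 2*mu/(L + mu) = (L - mu)/(L + mu) = 22/140 = 0.1571


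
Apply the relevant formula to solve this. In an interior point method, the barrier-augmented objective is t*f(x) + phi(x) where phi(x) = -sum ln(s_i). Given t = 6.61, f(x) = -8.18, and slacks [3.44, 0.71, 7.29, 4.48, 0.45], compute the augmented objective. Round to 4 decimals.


Step 1: Compute log-barrier.
ln values: [1.2355, -0.3425, 1.9865, 1.4996, -0.7985]
phi = -(1.2355 - 0.3425 + 1.9865 + 1.4996 - 0.7985) = -3.5806
Step 2: Compute augmented objective.
t*f(x) = 6.61*-8.18 = -54.0698
Total = -54.0698 - 3.5806 = -57.6504


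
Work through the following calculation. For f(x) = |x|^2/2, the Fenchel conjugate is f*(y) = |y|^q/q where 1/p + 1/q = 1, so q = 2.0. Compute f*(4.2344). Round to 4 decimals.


The conjugate exponent q satisfies 1/p + 1/q = 1.
p = 2, so q = 2/(2 - 1) = 2.0
|y|^q = 4.2344^2.0 = 17.9301
f*(4.2344) = 17.9301 / 2.0 = 8.9651


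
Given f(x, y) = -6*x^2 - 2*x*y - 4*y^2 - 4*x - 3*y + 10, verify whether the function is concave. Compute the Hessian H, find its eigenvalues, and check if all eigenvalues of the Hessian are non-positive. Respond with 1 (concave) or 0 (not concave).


The Hessian of f(x,y) = -6*x^2 - 2*x*y - 4*y^2 - 4*x - 3*y + 10 is:
H = [[-12, -2], [-2, -8]]
Trace = -12 - 8 = -20
Determinant = -12*-8 - (-2)^2 = 92
Discriminant = (-20)^2 - 4*92 = 32.0
Eigenvalues: lambda_1 = -12.8284, lambda_2 = -7.1716
The function is concave.

1


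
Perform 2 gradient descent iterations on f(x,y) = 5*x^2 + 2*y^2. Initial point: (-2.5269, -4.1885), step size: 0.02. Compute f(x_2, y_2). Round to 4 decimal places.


Gradient descent on f(x,y) = 5*x^2 + 2*y^2.
Starting point: (-2.5269, -4.1885), alpha = 0.02
Step 1: grad_x = 2*5*-2.5269 = -25.269, grad_y = 2*2*-4.1885 = -16.754
  x_1 = -2.5269 - 0.02*-25.269 = -2.0215
  y_1 = -4.1885 - 0.02*-16.754 = -3.8534
Step 2: grad_x = 2*5*-2.0215 = -20.2152, grad_y = 2*2*-3.8534 = -15.4137
  x_2 = -2.0215 - 0.02*-20.2152 = -1.6172
  y_2 = -3.8534 - 0.02*-15.4137 = -3.5451
f(-1.6172, -3.5451) = 5*(-1.6172)^2 + 2*(-3.5451)^2 = 38.2131


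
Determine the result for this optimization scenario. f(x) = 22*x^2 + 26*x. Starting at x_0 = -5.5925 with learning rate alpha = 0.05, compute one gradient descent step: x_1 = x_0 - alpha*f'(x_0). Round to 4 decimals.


We compute the gradient at x_0 and apply the update.
f'(x) = 44*x + 26
f'(-5.5925) = 44*-5.5925 + 26 = -220.07
x_1 = -5.5925 - 0.05*-220.07 = 5.411


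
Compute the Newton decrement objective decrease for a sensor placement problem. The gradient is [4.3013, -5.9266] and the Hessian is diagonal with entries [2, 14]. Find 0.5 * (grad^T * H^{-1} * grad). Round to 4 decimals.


Step 1: H is diagonal, so H^(-1) * g = [2.1507, -0.4233].
Step 2: g^T H^(-1) g = sum_i g_i^2 / H_ii
  = (4.3013)^2/2 + (-5.9266)^2/14
  = 9.2506 + 2.5089 = 11.7595
Step 3: Objective decrease = 0.5 * g^T H^(-1) g = 5.8797


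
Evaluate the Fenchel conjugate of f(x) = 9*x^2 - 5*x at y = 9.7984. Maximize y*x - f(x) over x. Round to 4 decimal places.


f*(y) = sup_x {y*x - a*x^2 - b*x} = sup_x {(y-b)*x - a*x^2}
FOC: (y - b) - 2a*x = 0 => x* = (y - b)/(2a)
x* = (9.7984 + 5)/(2*9) = 0.8221
f*(9.7984) = (y-b)^2/(4a) = (9.7984 + 5)^2/(4*9)
= 218.9926/36 = 6.0831


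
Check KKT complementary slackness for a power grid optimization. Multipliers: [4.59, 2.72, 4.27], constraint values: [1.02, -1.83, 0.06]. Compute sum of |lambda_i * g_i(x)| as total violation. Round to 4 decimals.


KKT complementary slackness check:
lambda_1 * g_1 = 4.59 * 1.02 = 4.6818
lambda_2 * g_2 = 2.72 * -1.83 = -4.9776
lambda_3 * g_3 = 4.27 * 0.06 = 0.2562
Total violation = 4.6818 + 4.9776 + 0.2562 = 9.9156


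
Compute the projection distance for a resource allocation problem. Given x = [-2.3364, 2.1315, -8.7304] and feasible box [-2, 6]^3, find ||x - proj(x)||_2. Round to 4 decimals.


Project each component onto [-2, 6].
clip(-2.3364) = -2.0, clip(2.1315) = 2.1315, clip(-8.7304) = -2.0
Projection = [-2.0, 2.1315, -2.0]
Squared diffs: [0.1132, 0.0, 45.2983]
Distance = sqrt(45.4115) = 6.7388


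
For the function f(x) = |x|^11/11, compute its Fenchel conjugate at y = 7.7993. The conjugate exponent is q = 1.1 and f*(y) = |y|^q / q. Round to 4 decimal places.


The conjugate exponent q satisfies 1/p + 1/q = 1.
p = 11, so q = 11/(11 - 1) = 1.1
|y|^q = 7.7993^1.1 = 9.5777
f*(7.7993) = 9.5777 / 1.1 = 8.707


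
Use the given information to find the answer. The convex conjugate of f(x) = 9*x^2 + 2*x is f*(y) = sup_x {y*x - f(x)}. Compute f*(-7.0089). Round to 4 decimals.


f*(y) = sup_x {y*x - a*x^2 - b*x} = sup_x {(y-b)*x - a*x^2}
FOC: (y - b) - 2a*x = 0 => x* = (y - b)/(2a)
x* = (-7.0089 - 2)/(2*9) = -0.5005
f*(-7.0089) = (y-b)^2/(4a) = (-7.0089 - 2)^2/(4*9)
= 81.1603/36 = 2.2545


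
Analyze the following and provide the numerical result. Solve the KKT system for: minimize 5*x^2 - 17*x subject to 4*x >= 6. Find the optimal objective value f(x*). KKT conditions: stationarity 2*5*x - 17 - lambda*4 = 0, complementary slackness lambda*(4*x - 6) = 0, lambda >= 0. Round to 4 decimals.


Step 1: Try lambda = 0 (constraint inactive).
Stationarity: 2*5*x - 17 = 0
x* = 17/(2*5) = 1.7
Check constraint: 4*1.7 = 6.8 >= 6 -- satisfied.
Step 2: Compute optimal value.
f(x*) = 5*1.7^2 - 17*1.7 = -14.45


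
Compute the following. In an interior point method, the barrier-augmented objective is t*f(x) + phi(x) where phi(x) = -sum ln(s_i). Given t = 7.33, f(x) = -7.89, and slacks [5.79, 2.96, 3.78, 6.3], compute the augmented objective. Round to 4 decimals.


Step 1: Compute log-barrier.
ln values: [1.7561, 1.0852, 1.3297, 1.8405]
phi = -(1.7561 + 1.0852 + 1.3297 + 1.8405) = -6.0116
Step 2: Compute augmented objective.
t*f(x) = 7.33*-7.89 = -57.8337
Total = -57.8337 - 6.0116 = -63.8453


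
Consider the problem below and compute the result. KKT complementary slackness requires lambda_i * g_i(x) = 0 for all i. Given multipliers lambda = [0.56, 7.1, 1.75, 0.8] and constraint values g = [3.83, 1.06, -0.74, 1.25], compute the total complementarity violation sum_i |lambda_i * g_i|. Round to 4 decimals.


KKT complementary slackness check:
lambda_1 * g_1 = 0.56 * 3.83 = 2.1448
lambda_2 * g_2 = 7.1 * 1.06 = 7.526
lambda_3 * g_3 = 1.75 * -0.74 = -1.295
lambda_4 * g_4 = 0.8 * 1.25 = 1.0
Total violation = 2.1448 + 7.526 + 1.295 + 1.0 = 11.9658


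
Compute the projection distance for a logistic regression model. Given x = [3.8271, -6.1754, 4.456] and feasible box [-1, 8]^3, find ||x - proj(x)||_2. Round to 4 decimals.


Project each component onto [-1, 8].
clip(3.8271) = 3.8271, clip(-6.1754) = -1.0, clip(4.456) = 4.456
Projection = [3.8271, -1.0, 4.456]
Squared diffs: [0.0, 26.7848, 0.0]
Distance = sqrt(26.7848) = 5.1754


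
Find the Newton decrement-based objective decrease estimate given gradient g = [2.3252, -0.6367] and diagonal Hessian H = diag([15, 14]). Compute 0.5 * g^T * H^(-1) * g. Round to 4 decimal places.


Step 1: H is diagonal, so H^(-1) * g = [0.155, -0.0455].
Step 2: g^T H^(-1) g = sum_i g_i^2 / H_ii
  = (2.3252)^2/15 + (-0.6367)^2/14
  = 0.3604 + 0.029 = 0.3894
Step 3: Objective decrease = 0.5 * g^T H^(-1) g = 0.1947


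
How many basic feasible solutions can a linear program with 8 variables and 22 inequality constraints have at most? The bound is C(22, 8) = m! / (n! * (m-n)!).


Each vertex corresponds to some choice of n active constraints out of m, so the number of vertices is at most C(m, n) = m! / (n!(m-n)!).
m = 22, n = 8
Numerator: 22 * 21 * 20 * 19 * 18 * 17 * 16 * 15
Denominator: 8! = 40320
C(22, 8) = 319770


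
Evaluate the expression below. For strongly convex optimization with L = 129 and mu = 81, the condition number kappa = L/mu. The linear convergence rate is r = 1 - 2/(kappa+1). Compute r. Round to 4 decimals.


Step 1: Compute the condition number.
kappa = L/mu = 129/81 = 1.5926
Step 2: Compute the convergence rate.
r = 1 - 2/(kappa + 1) = 1 - 2*mu/(L + mu) = (L - mu)/(L + mu) = 48/210 = 0.2286


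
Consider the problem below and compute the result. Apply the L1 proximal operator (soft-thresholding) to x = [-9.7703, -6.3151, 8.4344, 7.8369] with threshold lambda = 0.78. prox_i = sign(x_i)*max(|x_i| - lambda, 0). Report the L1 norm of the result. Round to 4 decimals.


Soft-thresholding with lambda = 0.78:
prox(-9.7703) = sign(-9.7703)*max(|-9.7703| - 0.78, 0) = -8.9903
prox(-6.3151) = sign(-6.3151)*max(|-6.3151| - 0.78, 0) = -5.5351
prox(8.4344) = sign(8.4344)*max(|8.4344| - 0.78, 0) = 7.6544
prox(7.8369) = sign(7.8369)*max(|7.8369| - 0.78, 0) = 7.0569
prox(x) = [-8.9903, -5.5351, 7.6544, 7.0569]
||prox(x)||_1 = 8.9903 + 5.5351 + 7.6544 + 7.0569 = 29.2367


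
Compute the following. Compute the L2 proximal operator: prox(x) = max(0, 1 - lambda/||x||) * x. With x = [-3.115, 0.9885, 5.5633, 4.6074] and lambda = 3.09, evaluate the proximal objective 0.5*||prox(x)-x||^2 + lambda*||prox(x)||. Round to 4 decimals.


Step 1: Compute ||x||.
||x|| = 7.9284
Step 2: Compute scaling factor.
scale = max(0, 1 - 3.09/7.9284) = 0.6103
Step 3: prox(x) = [-1.901, 0.6032, 3.3951, 2.8117]
||prox(x)|| = 4.8384
Step 4: Proximal objective.
0.5*||prox-x||^2 = 4.7741
lambda*||prox|| = 14.9507
Total = 19.7246


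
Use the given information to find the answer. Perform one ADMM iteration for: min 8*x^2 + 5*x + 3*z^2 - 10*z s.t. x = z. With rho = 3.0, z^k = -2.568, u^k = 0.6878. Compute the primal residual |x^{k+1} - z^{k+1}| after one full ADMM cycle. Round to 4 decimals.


ADMM iteration with rho = 3.0, z^k = -2.568, u^k = 0.6878
Step 1: x-update.
Minimize 8*x^2 + 5*x + (3.0/2)*(x + 2.568 + 0.6878)^2
FOC: (2*8 + 3.0)*x = -5 + 3.0*(-2.568 - 0.6878)
x^{k+1} = -0.7772
Step 2: z-update.
Minimize 3*z^2 - 10*z + (3.0/2)*(-0.7772 - z + 0.6878)^2
FOC: (2*3 + 3.0)*z = 10 + 3.0*(-0.7772 + 0.6878)
z^{k+1} = 1.0813
Step 3: u-update.
u^{k+1} = 0.6878 - 0.7772 - 1.0813 = -1.1707
Step 4: Primal residual = |-0.7772 - 1.0813| = 1.8585


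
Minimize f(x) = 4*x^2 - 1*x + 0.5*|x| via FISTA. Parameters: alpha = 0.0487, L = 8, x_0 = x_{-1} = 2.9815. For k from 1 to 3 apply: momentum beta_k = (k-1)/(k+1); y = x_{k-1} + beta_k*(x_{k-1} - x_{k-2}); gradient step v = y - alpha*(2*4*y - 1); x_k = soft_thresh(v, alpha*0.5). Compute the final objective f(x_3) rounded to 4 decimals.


FISTA on f(x) = 4*x^2 - 1*x + 0.5*|x|
L = 8, alpha = 0.0487
Iteration 1: beta = 0.0, y = 2.9815 + 0.0*(2.9815 - 2.9815) = 2.9815
  grad(y) = 22.852, v = y - alpha*grad = 1.8686
  prox(v) = soft_thresh(1.8686, 0.0244) = 1.8443
Iteration 2: beta = 0.3333, y = 1.8443 + 0.3333*(1.8443 - 2.9815) = 1.4652
  grad(y) = 10.7214, v = y - alpha*grad = 0.943
  prox(v) = soft_thresh(0.943, 0.0244) = 0.9187
Iteration 3: beta = 0.5, y = 0.9187 + 0.5*(0.9187 - 1.8443) = 0.4559
  grad(y) = 2.6473, v = y - alpha*grad = 0.327
  prox(v) = soft_thresh(0.327, 0.0244) = 0.3026
f(x_3) = 4*0.3026^2 - 1*0.3026 + 0.5*|0.3026| = 0.215


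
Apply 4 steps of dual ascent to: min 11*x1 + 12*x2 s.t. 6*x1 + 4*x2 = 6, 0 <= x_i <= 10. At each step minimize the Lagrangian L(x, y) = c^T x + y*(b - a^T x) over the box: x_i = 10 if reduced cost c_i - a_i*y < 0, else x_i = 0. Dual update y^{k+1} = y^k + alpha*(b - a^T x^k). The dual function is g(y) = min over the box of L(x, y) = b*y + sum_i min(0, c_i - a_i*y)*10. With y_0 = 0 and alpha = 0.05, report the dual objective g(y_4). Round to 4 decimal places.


Dual ascent for LP: min 11*x1 + 12*x2, 6*x1 + 4*x2 = 6, 0 <= x_i <= 10
Step 1: y^k = 0.0, reduced costs: (11.0, 12.0)
  x^k = (0.0, 0.0), subgradient = b - a^T x = 6.0
  y^{k+1} = 0.0 + 0.05*6.0 = 0.3
Step 2: y^k = 0.3, reduced costs: (9.2, 10.8)
  x^k = (0.0, 0.0), subgradient = b - a^T x = 6.0
  y^{k+1} = 0.3 + 0.05*6.0 = 0.6
Step 3: y^k = 0.6, reduced costs: (7.4, 9.6)
  x^k = (0.0, 0.0), subgradient = b - a^T x = 6.0
  y^{k+1} = 0.6 + 0.05*6.0 = 0.9
Step 4: y^k = 0.9, reduced costs: (5.6, 8.4)
  x^k = (0.0, 0.0), subgradient = b - a^T x = 6.0
  y^{k+1} = 0.9 + 0.05*6.0 = 1.2
Dual objective at y_4 = 1.2: reduced costs (3.8, 7.2), box minimizer x = (0.0, 0.0)
g(y_4) = b*y + (c1 - a1*y)*x1 + (c2 - a2*y)*x2 = 6*1.2 + 3.8*0.0 + 7.2*0.0 = 7.2 + 0.0 + 0.0 = 7.2


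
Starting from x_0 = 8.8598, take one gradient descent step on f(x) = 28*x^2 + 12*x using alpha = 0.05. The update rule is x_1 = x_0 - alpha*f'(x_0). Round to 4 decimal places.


We compute the gradient at x_0 and apply the update.
f'(x) = 56*x + 12
f'(8.8598) = 56*8.8598 + 12 = 508.1488
x_1 = 8.8598 - 0.05*508.1488 = -16.5476


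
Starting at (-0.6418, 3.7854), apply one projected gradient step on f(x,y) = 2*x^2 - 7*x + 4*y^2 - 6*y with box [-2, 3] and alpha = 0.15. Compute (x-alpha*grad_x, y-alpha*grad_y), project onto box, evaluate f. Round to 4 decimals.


Step 1: Compute gradient at (-0.6418, 3.7854).
grad_x = 2*2*-0.6418 - 7 = -9.5672
grad_y = 2*4*3.7854 - 6 = 24.2832
Step 2: Gradient step.
x_raw = -0.6418 - 0.15*-9.5672 = 0.7933
y_raw = 3.7854 - 0.15*24.2832 = 0.1429
Step 3: Project onto [-2, 3].
x_proj = clip(0.7933) = 0.7933
y_proj = clip(0.1429) = 0.1429
Step 4: Evaluate f.
f(0.7933, 0.1429) = -5.0702


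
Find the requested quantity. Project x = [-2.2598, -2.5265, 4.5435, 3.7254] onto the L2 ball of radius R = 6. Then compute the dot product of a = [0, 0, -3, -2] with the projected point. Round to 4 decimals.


Step 1: Compute ||x|| (intermediates to 6 decimals).
||x|| = sqrt((-2.2598)^2 + (-2.5265)^2 + 4.5435^2 + 3.7254^2) = 6.783207
Step 2: Project.
Since ||x|| > R, scale = R/||x|| = 6/6.783207 = 0.884537, proj(x) = scale * x
proj(x) = [-1.998877, -2.234783, 4.018894, 3.295254]
Step 3: Dot product.
a^T * proj(x) = 0*(-1.998877) + 0*(-2.234783) - 3*4.018894 - 2*3.295254 = -18.6472


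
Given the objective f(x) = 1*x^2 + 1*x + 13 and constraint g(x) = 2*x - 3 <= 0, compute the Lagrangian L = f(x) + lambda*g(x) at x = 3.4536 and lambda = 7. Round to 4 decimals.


Step 1: Evaluate f(x).
f(3.4536) = 1*3.4536^2 + 1*3.4536 + 13 = 28.381
Step 2: Evaluate g(x).
g(3.4536) = 2*3.4536 - 3 = 3.9072
Step 3: Compute Lagrangian.
L = 28.381 + 7*3.9072 = 55.7314


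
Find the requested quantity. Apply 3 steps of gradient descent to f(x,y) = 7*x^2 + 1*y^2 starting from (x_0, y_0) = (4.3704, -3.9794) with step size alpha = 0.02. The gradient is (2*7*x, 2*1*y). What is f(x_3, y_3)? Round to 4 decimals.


Gradient descent on f(x,y) = 7*x^2 + 1*y^2.
Starting point: (4.3704, -3.9794), alpha = 0.02
Step 1: grad_x = 2*7*4.3704 = 61.1856, grad_y = 2*1*-3.9794 = -7.9588
  x_1 = 4.3704 - 0.02*61.1856 = 3.1467
  y_1 = -3.9794 - 0.02*-7.9588 = -3.8202
Step 2: grad_x = 2*7*3.1467 = 44.0536, grad_y = 2*1*-3.8202 = -7.6404
  x_2 = 3.1467 - 0.02*44.0536 = 2.2656
  y_2 = -3.8202 - 0.02*-7.6404 = -3.6674
Step 3: grad_x = 2*7*2.2656 = 31.7186, grad_y = 2*1*-3.6674 = -7.3348
  x_3 = 2.2656 - 0.02*31.7186 = 1.6312
  y_3 = -3.6674 - 0.02*-7.3348 = -3.5207
f(1.6312, -3.5207) = 7*1.6312^2 + 1*(-3.5207)^2 = 31.0221


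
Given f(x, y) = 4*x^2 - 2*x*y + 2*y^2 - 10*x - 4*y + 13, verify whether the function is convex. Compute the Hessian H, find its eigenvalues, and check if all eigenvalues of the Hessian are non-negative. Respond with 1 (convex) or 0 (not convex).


The Hessian of f(x,y) = 4*x^2 - 2*x*y + 2*y^2 - 10*x - 4*y + 13 is:
H = [[8, -2], [-2, 4]]
Trace = 8 + 4 = 12
Determinant = 8*4 - (-2)^2 = 28
Discriminant = (12)^2 - 4*28 = 32.0
Eigenvalues: lambda_1 = 3.1716, lambda_2 = 8.8284
The function is convex.

1


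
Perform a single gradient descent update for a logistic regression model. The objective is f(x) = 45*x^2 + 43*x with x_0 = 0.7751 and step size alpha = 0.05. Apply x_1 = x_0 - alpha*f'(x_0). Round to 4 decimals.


We compute the gradient at x_0 and apply the update.
f'(x) = 90*x + 43
f'(0.7751) = 90*0.7751 + 43 = 112.759
x_1 = 0.7751 - 0.05*112.759 = -4.8629


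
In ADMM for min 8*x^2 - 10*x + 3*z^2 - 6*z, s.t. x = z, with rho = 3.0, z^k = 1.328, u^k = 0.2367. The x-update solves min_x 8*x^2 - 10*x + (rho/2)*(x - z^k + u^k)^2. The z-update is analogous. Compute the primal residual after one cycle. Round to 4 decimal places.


ADMM iteration with rho = 3.0, z^k = 1.328, u^k = 0.2367
Step 1: x-update.
Minimize 8*x^2 - 10*x + (3.0/2)*(x - 1.328 + 0.2367)^2
FOC: (2*8 + 3.0)*x = 10 + 3.0*(1.328 - 0.2367)
x^{k+1} = 0.6986
Step 2: z-update.
Minimize 3*z^2 - 6*z + (3.0/2)*(0.6986 - z + 0.2367)^2
FOC: (2*3 + 3.0)*z = 6 + 3.0*(0.6986 + 0.2367)
z^{k+1} = 0.9784
Step 3: u-update.
u^{k+1} = 0.2367 + 0.6986 - 0.9784 = -0.0431
Step 4: Primal residual = |0.6986 - 0.9784| = 0.2798


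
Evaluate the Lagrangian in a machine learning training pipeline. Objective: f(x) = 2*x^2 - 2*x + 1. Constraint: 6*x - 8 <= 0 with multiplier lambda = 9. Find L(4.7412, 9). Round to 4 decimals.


Step 1: Evaluate f(x).
f(4.7412) = 2*4.7412^2 - 2*4.7412 + 1 = 36.4756
Step 2: Evaluate g(x).
g(4.7412) = 6*4.7412 - 8 = 20.4472
Step 3: Compute Lagrangian.
L = 36.4756 + 9*20.4472 = 220.5004


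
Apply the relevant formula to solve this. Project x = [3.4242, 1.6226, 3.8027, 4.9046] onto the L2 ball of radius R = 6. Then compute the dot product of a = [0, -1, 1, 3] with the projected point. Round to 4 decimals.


Step 1: Compute ||x|| (intermediates to 6 decimals).
||x|| = sqrt(3.4242^2 + 1.6226^2 + 3.8027^2 + 4.9046^2) = 7.271424
Step 2: Project.
Since ||x|| > R, scale = R/||x|| = 6/7.271424 = 0.825148, proj(x) = scale * x
proj(x) = [2.825472, 1.338885, 3.13779, 4.047021]
Step 3: Dot product.
a^T * proj(x) = 0*2.825472 - 1*1.338885 + 1*3.13779 + 3*4.047021 = 13.94


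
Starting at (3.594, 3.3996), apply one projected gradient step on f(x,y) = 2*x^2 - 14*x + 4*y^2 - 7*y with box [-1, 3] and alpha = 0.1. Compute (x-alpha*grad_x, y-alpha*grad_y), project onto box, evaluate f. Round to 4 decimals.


Step 1: Compute gradient at (3.594, 3.3996).
grad_x = 2*2*3.594 - 14 = 0.376
grad_y = 2*4*3.3996 - 7 = 20.1968
Step 2: Gradient step.
x_raw = 3.594 - 0.1*0.376 = 3.5564
y_raw = 3.3996 - 0.1*20.1968 = 1.3799
Step 3: Project onto [-1, 3].
x_proj = clip(3.5564) = 3.0
y_proj = clip(1.3799) = 1.3799
Step 4: Evaluate f.
f(3.0, 1.3799) = -26.0427


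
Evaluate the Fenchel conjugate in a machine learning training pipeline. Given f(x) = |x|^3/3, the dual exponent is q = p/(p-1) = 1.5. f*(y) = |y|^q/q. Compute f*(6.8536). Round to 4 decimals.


The conjugate exponent q satisfies 1/p + 1/q = 1.
p = 3, so q = 3/(3 - 1) = 1.5
|y|^q = 6.8536^1.5 = 17.9423
f*(6.8536) = 17.9423 / 1.5 = 11.9615


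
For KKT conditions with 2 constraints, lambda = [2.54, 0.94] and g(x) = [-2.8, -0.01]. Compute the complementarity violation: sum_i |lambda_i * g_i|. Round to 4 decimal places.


KKT complementary slackness check:
lambda_1 * g_1 = 2.54 * -2.8 = -7.112
lambda_2 * g_2 = 0.94 * -0.01 = -0.0094
Total violation = 7.112 + 0.0094 = 7.1214


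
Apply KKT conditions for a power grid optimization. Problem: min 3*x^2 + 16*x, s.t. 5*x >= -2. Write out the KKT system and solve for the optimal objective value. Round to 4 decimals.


Step 1: Try lambda = 0 (constraint inactive).
x_unc = -16/(2*3) = -2.6667
Check: 5*-2.6667 = -13.3335 < -2 -- violated!
Step 2: Constraint must be active: 5*x = -2
x* = -2/5 = -0.4
lambda = (2*3*(-0.4) + 16)/5 = 2.72
Step 3: Compute optimal value.
f(x*) = 3*(-0.4)^2 + 16*(-0.4) = -5.92


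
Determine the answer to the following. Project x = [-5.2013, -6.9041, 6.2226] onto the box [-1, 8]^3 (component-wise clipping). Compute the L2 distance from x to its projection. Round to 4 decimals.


Project each component onto [-1, 8].
clip(-5.2013) = -1.0, clip(-6.9041) = -1.0, clip(6.2226) = 6.2226
Projection = [-1.0, -1.0, 6.2226]
Squared diffs: [17.6509, 34.8584, 0.0]
Distance = sqrt(52.5093) = 7.2463


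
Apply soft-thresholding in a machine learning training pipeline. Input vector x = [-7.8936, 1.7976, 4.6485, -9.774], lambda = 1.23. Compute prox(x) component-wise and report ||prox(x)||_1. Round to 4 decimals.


Soft-thresholding with lambda = 1.23:
prox(-7.8936) = sign(-7.8936)*max(|-7.8936| - 1.23, 0) = -6.6636
prox(1.7976) = sign(1.7976)*max(|1.7976| - 1.23, 0) = 0.5676
prox(4.6485) = sign(4.6485)*max(|4.6485| - 1.23, 0) = 3.4185
prox(-9.774) = sign(-9.774)*max(|-9.774| - 1.23, 0) = -8.544
prox(x) = [-6.6636, 0.5676, 3.4185, -8.544]
||prox(x)||_1 = 6.6636 + 0.5676 + 3.4185 + 8.544 = 19.1937


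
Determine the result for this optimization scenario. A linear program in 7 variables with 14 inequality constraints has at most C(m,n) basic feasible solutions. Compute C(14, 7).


Each vertex corresponds to some choice of n active constraints out of m, so the number of vertices is at most C(m, n) = m! / (n!(m-n)!).
m = 14, n = 7
Numerator: 14 * 13 * 12 * 11 * 10 * 9 * 8
Denominator: 7! = 5040
C(14, 7) = 3432


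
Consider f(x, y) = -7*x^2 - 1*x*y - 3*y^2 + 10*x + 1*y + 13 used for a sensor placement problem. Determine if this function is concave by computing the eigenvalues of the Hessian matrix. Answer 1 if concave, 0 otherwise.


The Hessian of f(x,y) = -7*x^2 - 1*x*y - 3*y^2 + 10*x + 1*y + 13 is:
H = [[-14, -1], [-1, -6]]
Trace = -14 - 6 = -20
Determinant = -14*-6 - (-1)^2 = 83
Discriminant = (-20)^2 - 4*83 = 68.0
Eigenvalues: lambda_1 = -14.1231, lambda_2 = -5.8769
The function is concave.

1


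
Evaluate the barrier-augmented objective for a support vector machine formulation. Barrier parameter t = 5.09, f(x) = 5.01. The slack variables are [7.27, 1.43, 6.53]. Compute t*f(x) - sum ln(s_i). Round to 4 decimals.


Step 1: Compute log-barrier.
ln values: [1.9838, 0.3577, 1.8764]
phi = -(1.9838 + 0.3577 + 1.8764) = -4.2178
Step 2: Compute augmented objective.
t*f(x) = 5.09*5.01 = 25.5009
Total = 25.5009 - 4.2178 = 21.2831


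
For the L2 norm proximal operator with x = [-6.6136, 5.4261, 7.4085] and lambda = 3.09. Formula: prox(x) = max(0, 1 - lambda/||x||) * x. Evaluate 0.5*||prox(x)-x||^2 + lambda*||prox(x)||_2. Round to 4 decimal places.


Step 1: Compute ||x||.
||x|| = 11.3167
Step 2: Compute scaling factor.
scale = max(0, 1 - 3.09/11.3167) = 0.727
Step 3: prox(x) = [-4.8078, 3.9445, 5.3856]
||prox(x)|| = 8.2267
Step 4: Proximal objective.
0.5*||prox-x||^2 = 4.7741
lambda*||prox|| = 25.4205
Total = 30.1946


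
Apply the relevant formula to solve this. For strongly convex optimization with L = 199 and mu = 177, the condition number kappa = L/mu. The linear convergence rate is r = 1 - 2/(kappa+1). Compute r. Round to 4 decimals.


Step 1: Compute the condition number.
kappa = L/mu = 199/177 = 1.1243
Step 2: Compute the convergence rate.
r = 1 - 2/(kappa + 1) = 1 - 2*mu/(L + mu) = (L - mu)/(L + mu) = 22/376 = 0.0585


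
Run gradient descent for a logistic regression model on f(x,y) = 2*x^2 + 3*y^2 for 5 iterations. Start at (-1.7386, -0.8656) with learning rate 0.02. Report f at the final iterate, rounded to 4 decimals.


Gradient descent on f(x,y) = 2*x^2 + 3*y^2.
Starting point: (-1.7386, -0.8656), alpha = 0.02
Step 1: grad_x = 2*2*-1.7386 = -6.9544, grad_y = 2*3*-0.8656 = -5.1936
  x_1 = -1.7386 - 0.02*-6.9544 = -1.5995
  y_1 = -0.8656 - 0.02*-5.1936 = -0.7617
Step 2: grad_x = 2*2*-1.5995 = -6.398, grad_y = 2*3*-0.7617 = -4.5704
  x_2 = -1.5995 - 0.02*-6.398 = -1.4716
  y_2 = -0.7617 - 0.02*-4.5704 = -0.6703
Step 3: grad_x = 2*2*-1.4716 = -5.8862, grad_y = 2*3*-0.6703 = -4.0219
  x_3 = -1.4716 - 0.02*-5.8862 = -1.3538
  y_3 = -0.6703 - 0.02*-4.0219 = -0.5899
Step 4: grad_x = 2*2*-1.3538 = -5.4153, grad_y = 2*3*-0.5899 = -3.5393
  x_4 = -1.3538 - 0.02*-5.4153 = -1.2455
  y_4 = -0.5899 - 0.02*-3.5393 = -0.5191
Step 5: grad_x = 2*2*-1.2455 = -4.9821, grad_y = 2*3*-0.5191 = -3.1146
  x_5 = -1.2455 - 0.02*-4.9821 = -1.1459
  y_5 = -0.5191 - 0.02*-3.1146 = -0.4568
f(-1.1459, -0.4568) = 2*(-1.1459)^2 + 3*(-0.4568)^2 = 3.2521
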